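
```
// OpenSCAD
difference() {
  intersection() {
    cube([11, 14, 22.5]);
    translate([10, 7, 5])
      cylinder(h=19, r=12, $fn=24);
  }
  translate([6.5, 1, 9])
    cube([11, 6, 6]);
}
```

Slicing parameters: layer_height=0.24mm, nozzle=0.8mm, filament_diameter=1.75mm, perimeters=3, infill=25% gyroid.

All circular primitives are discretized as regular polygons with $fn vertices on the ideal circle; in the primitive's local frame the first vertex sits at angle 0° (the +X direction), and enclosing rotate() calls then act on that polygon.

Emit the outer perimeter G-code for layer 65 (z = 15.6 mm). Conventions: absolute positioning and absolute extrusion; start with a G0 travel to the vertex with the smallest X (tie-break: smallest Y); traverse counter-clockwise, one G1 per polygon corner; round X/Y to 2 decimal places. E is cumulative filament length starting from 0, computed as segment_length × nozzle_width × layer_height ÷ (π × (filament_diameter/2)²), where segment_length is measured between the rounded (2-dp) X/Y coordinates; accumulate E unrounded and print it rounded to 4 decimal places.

At z = 15.6 mm: the cube (footprint 11×14) is included at this height; the r=12 cylinder at (10, 7) contributes a regular 24-gon of circumradius 12; Keeping only the common overlap: the r=12 cylinder at (10, 7) partially overlaps the 11×14 cube; clipping to the common part keeps 153.82 mm² — 1 connected region; the cube at (6.5, 1) is not intersected at this z (z outside [9, 15]); After the difference (first − rest): none of the subtracted shapes is present at this height, so that combined region is unchanged — 1 connected region. The outline is a single polygon with 6 vertices. Extrusion per mm of travel: 0.8 × 0.24 / (π × 0.875²) = 0.079824. Accumulating E over each segment gives final E = 3.9513.

G0 X0.00 Y0.49 Z15.60
G1 X0.38 Y0.00 E0.0495
G1 X11.00 Y0.00 E0.8972
G1 X11.00 Y14.00 E2.0148
G1 X0.38 Y14.00 E2.8625
G1 X0.00 Y13.51 E2.9120
G1 X0.00 Y0.49 E3.9513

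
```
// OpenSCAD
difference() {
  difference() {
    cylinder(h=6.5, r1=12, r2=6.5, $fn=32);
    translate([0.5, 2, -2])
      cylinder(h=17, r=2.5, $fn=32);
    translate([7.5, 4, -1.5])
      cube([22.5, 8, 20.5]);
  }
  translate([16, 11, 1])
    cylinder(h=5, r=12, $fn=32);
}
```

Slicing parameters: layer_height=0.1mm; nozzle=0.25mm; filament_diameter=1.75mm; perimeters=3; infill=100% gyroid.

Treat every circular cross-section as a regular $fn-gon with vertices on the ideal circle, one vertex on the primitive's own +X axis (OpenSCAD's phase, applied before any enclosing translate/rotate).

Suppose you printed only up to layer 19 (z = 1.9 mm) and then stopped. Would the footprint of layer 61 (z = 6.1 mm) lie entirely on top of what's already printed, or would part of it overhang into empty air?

Compare the two slices. At z = 1.9: the cone (r1=12→r2=6.5) has section circumradius 10.392 here — a regular 32-gon (area = (32/2)·10.392²·sin(360°/32) = 337.12 mm²); the r=2.5 cylinder at (0.5, 2) gives a regular 32-gon of circumradius 2.5 (constant along its height) (area = (32/2)·2.500²·sin(360°/32) = 19.51 mm²); the cube at (7.5, 4) is present — its section is the full 22.5×8 rectangle (area 180.00 mm²); After the difference (first − rest): starting from the cone (337.12 mm²), the r=2.5 cylinder at (0.5, 2) lies wholly inside it (removes its full 19.51 mm² and its 15.68 mm outline becomes a hole wall); the 22.5×8 cube at (7.5, 4) partially overlaps it — only the 3.66 mm² overlap (of its 180.00 mm²) is removed, clipping the outline — area = 313.95 mm²; the r=12 cylinder at (16, 11) contributes a regular 32-gon of circumradius 12 (area = (32/2)·12.000²·sin(360°/32) = 449.49 mm²); Subtracting the remaining from the first: starting from that combined region (313.95 mm²), the r=12 cylinder at (16, 11) partially overlaps it — only the 17.88 mm² overlap (of its 449.49 mm²) is removed, clipping the outline — area = 296.07 mm². At z = 6.1: the cone contributes a regular 32-gon of circumradius 6.838 (interpolated between r1=12 and r2=6.5 at t=0.938) (area = (32/2)·6.838²·sin(360°/32) = 145.97 mm²); the r=2.5 cylinder at (0.5, 2) contributes a regular 32-gon of circumradius 2.5 (area = (32/2)·2.500²·sin(360°/32) = 19.51 mm²); the cube at (7.5, 4) is present — its section is the full 22.5×8 rectangle (area 180.00 mm²); Subtracting the remaining from the first: starting from the cone (145.97 mm²), the r=2.5 cylinder at (0.5, 2) lies wholly inside it (removes its full 19.51 mm² and its 15.68 mm outline becomes a hole wall); the 22.5×8 cube at (7.5, 4) misses the remaining region (no effect) — area = 126.46 mm²; the cylinder at (16, 11) is absent (z outside [1, 6]); After the difference (first − rest): none of the subtracted shapes is present at this height, so the result so far is unchanged — area = 126.46 mm². Checking containment: the cross-section at z = 6.1 is a subset of the cross-section at z = 1.9.

entirely on top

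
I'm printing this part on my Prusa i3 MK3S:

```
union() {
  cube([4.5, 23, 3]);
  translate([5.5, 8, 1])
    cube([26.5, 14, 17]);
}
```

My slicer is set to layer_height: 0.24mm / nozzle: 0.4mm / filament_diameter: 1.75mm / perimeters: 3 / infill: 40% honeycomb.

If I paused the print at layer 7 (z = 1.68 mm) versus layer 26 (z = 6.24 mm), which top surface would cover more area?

layer 7 (z = 1.68 mm)

Layer 7 (z = 1.68): the 4.5×23 cube contributes its full rectangle (area 103.50 mm²); the cube at (5.5, 8) is present — its section is the full 26.5×14 rectangle (area 371.00 mm²); Taking the union: the 2 present regions are separate (no shared area or edge), so areas and boundary lengths simply add and each stays a separate island — area = 474.50 mm². So its area = 474.50 mm². Layer 26 (z = 6.24): the cube is not intersected at this z (z outside [0, 3]); the cube at (5.5, 8) is present — its section is the full 26.5×14 rectangle (area 371.00 mm²); Merging all regions: only the 26.5×14 cube at (5.5, 8) is present, so the union is just that shape — area = 371.00 mm². So its area = 371.00 mm². Layer 7 is larger (474.50 vs 371.00 mm²).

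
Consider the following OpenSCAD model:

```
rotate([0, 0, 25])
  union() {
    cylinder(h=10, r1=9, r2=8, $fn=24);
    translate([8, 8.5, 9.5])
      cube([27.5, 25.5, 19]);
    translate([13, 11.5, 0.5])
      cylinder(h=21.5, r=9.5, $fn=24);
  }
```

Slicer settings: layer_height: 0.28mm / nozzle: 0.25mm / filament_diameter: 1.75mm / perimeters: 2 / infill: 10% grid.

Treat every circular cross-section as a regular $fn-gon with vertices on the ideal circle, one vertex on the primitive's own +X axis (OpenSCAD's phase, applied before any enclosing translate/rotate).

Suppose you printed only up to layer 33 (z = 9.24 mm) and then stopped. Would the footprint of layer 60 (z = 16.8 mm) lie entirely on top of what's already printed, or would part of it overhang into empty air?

Compare the two slices. At z = 9.24: the cone contributes a regular 24-gon of circumradius 8.076 (interpolated between r1=9 and r2=8 at t=0.924) (area = (24/2)·8.076²·sin(360°/24) = 202.57 mm²); the cube at (8, 8.5) is absent (z outside [9.5, 28.5]); the r=9.5 cylinder at (13, 11.5) contributes a regular 24-gon of circumradius 9.5 (area = (24/2)·9.500²·sin(360°/24) = 280.30 mm²); Merging all regions: the regions partially overlap — summed areas 482.87 mm² minus the doubly-counted overlap 0.17 mm² gives 482.70 mm² — area = 482.70 mm²; (rotated 25° about Z; rotation is an isometry so areas/perimeters/island counts are preserved). At z = 16.8: the cone is not intersected at this z (z outside [0, 10]); the cube at (8, 8.5) is present — its section is the full 27.5×25.5 rectangle (area 701.25 mm²); the r=9.5 cylinder at (13, 11.5) gives a regular 24-gon of circumradius 9.5 (constant along its height) (area = (24/2)·9.500²·sin(360°/24) = 280.30 mm²); Merging all regions: the regions partially overlap — summed areas 981.55 mm² minus the doubly-counted overlap 157.87 mm² gives 823.68 mm² — area = 823.68 mm²; (rotated 25° about Z; rotation is an isometry so areas/perimeters/island counts are preserved). Checking containment: at z = 16.8 the cross-section extends beyond the z = 9.24 cross-section by about 543.38 mm².

part overhangs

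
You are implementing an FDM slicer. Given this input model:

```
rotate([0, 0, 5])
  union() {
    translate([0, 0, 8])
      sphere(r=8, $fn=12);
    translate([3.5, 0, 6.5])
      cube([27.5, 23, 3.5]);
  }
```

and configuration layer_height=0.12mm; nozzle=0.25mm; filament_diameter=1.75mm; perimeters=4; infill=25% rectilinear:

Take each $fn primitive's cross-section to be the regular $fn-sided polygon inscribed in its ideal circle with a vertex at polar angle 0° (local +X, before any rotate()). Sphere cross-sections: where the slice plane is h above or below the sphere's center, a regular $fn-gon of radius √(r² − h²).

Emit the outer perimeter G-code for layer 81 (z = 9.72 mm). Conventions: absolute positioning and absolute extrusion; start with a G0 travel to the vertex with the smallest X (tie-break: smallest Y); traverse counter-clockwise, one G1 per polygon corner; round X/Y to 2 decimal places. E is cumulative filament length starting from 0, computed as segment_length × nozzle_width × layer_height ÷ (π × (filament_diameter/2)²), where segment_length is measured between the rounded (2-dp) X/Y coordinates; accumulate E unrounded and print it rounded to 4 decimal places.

G0 X-7.78 Y-0.68 Z9.72
G1 X-6.40 Y-4.48 E0.0504
G1 X-3.30 Y-7.08 E0.1009
G1 X0.68 Y-7.78 E0.1513
G1 X4.48 Y-6.40 E0.2017
G1 X7.08 Y-3.30 E0.2522
G1 X7.78 Y0.68 E0.3026
G1 X30.88 Y2.70 E0.5918
G1 X28.88 Y25.61 E0.8786
G1 X1.48 Y23.22 E1.2217
G1 X2.89 Y7.15 E1.4229
G1 X-0.68 Y7.78 E1.4681
G1 X-4.48 Y6.40 E1.5185
G1 X-7.08 Y3.30 E1.5690
G1 X-7.78 Y-0.68 E1.6194

At z = 9.72 mm: the r=8 sphere slices to a regular 12-gon of circumradius 7.813 (√(r²−h²) with h=1.72 from center); the 27.5×23 cube at (3.5, 0) contributes its full rectangle; Combining (union): the regions partially overlap (shared area 20.08 mm²), so overlapping operands fuse into one piece — 1 connected region; (whole slice rotated 5° about Z — lengths, areas and connectivity unchanged). The outline is a single polygon with 14 vertices. Extrusion per mm of travel: 0.25 × 0.12 / (π × 0.875²) = 0.012473. Accumulating E over each segment gives final E = 1.6194.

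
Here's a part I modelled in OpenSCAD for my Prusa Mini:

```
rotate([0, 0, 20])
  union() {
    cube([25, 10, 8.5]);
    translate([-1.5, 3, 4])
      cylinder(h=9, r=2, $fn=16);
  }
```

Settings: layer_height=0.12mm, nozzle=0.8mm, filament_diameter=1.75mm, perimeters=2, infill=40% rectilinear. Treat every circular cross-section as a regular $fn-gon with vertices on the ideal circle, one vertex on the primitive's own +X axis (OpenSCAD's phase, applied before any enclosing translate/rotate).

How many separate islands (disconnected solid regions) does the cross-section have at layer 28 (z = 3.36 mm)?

1

At z = 3.36 mm: the cube (footprint 25×10) is included at this height; the cylinder at (-1.5, 3) is absent (z outside [4, 13]); Merging all regions: only the 25×10 cube is present, so the union is just that shape — 1 connected region; (whole slice rotated 20° about Z — lengths, areas and connectivity unchanged). Overall, the cross-section is a single solid region. Island count = 1.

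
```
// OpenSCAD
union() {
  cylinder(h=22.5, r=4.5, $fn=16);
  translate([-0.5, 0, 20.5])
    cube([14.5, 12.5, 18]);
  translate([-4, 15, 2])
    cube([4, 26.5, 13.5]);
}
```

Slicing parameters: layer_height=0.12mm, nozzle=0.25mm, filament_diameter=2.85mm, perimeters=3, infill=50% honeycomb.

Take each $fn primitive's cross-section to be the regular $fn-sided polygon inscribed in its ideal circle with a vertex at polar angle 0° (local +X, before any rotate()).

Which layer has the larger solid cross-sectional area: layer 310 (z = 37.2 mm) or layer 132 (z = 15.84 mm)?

Layer 310 (z = 37.2): the cylinder is absent (z outside [0, 22.5]); the 14.5×12.5 cube at (-0.5, 0) contributes its full rectangle (area 181.25 mm²); the cube at (-4, 15) is absent (z outside [2, 15.5]); Merging all regions: only the 14.5×12.5 cube at (-0.5, 0) is present, so the union is just that shape — area = 181.25 mm². So its area = 181.25 mm². Layer 132 (z = 15.84): the cylinder: section is a regular 16-gon, circumradius r=4.5 (area = (16/2)·4.500²·sin(360°/16) = 61.99 mm²); the cube at (-0.5, 0) does not reach this height (z outside [20.5, 38.5]); the cube at (-4, 15) is not intersected at this z (z outside [2, 15.5]); Merging all regions: only the r=4.5 cylinder is present, so the union is just that shape — area = 61.99 mm². So its area = 61.99 mm². Layer 310 is larger (181.25 vs 61.99 mm²).

layer 310 (z = 37.2 mm)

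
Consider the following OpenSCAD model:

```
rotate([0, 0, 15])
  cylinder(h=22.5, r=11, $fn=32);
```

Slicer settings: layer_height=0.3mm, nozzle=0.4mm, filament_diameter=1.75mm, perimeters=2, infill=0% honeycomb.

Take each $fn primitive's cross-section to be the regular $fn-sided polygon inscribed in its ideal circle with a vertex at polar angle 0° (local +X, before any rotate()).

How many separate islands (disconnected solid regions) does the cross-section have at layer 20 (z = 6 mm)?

At z = 6 mm: the cylinder: section is a regular 32-gon, circumradius r=11; (whole slice rotated 15° about Z — lengths, areas and connectivity unchanged). Overall, the cross-section is a single solid region. Island count = 1.

1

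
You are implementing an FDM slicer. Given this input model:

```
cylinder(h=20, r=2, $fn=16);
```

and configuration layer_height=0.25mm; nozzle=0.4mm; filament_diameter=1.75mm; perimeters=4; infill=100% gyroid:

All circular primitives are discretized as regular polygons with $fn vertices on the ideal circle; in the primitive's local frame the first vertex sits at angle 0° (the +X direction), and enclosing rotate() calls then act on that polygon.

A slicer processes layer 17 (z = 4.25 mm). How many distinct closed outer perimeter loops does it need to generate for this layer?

1

At z = 4.25 mm: the r=2 cylinder gives a regular 16-gon of circumradius 2 (constant along its height). The result has 1 disconnected region.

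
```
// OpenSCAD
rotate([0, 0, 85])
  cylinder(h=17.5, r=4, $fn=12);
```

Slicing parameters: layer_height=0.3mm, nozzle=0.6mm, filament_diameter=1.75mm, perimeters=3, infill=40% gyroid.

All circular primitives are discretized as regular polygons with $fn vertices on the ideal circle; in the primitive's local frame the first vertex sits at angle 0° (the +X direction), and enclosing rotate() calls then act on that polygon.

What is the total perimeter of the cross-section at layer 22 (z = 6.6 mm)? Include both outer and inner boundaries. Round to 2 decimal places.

At z = 6.6 mm: the r=4 cylinder gives a regular 12-gon of circumradius 4 (constant along its height) (perimeter = 2·12·4.000·sin(180°/12) = 24.85 mm); (whole slice rotated 85° about Z — lengths, areas and connectivity unchanged). Overall, the cross-section is a single solid region. Total boundary length (outer) = 24.85 mm.

24.85 mm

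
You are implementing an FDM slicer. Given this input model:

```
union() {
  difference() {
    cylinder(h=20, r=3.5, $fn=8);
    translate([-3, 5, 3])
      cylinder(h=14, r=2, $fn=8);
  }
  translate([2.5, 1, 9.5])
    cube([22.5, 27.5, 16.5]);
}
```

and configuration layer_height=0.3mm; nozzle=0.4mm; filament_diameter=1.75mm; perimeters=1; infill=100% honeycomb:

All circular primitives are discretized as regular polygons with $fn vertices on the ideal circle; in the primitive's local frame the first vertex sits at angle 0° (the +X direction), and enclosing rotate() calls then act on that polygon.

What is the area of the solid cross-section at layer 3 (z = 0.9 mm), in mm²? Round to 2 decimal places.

34.65 mm²

At z = 0.9 mm: the r=3.5 cylinder contributes a regular 8-gon of circumradius 3.5 (area = (8/2)·3.500²·sin(360°/8) = 34.65 mm²); the cylinder at (-3, 5) does not reach this height (z outside [3, 17]); Taking the first minus the rest: none of the subtracted shapes is present at this height, so the r=3.5 cylinder is unchanged — area = 34.65 mm²; the cube at (2.5, 1) is absent (z outside [9.5, 26]); Merging all regions: only the result so far is present, so the union is just that shape — area = 34.65 mm². Overall, the cross-section is a single solid region. Net area = 34.65 mm².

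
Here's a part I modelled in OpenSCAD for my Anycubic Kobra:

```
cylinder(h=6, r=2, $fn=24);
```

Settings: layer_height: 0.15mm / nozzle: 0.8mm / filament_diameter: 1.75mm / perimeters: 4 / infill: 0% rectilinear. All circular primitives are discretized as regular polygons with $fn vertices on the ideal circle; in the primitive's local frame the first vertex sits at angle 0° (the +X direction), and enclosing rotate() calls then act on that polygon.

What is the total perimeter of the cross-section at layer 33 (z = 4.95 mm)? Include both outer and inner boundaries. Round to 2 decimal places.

12.53 mm

At z = 4.95 mm: the r=2 cylinder contributes a regular 24-gon of circumradius 2 (perimeter = 2·24·2.000·sin(180°/24) = 12.53 mm). Overall, the cross-section is a single solid region. Total boundary length (outer) = 12.53 mm.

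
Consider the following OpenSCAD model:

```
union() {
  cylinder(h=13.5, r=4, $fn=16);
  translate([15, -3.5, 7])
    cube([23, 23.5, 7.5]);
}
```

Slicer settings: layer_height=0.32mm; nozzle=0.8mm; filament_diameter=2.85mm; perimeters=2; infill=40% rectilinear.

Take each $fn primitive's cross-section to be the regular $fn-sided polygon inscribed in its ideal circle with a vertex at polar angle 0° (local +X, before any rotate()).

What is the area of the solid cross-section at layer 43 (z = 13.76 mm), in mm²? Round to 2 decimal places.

540.50 mm²

At z = 13.76 mm: the cylinder does not reach this height (z outside [0, 13.5]); the cube at (15, -3.5) is present — its section is the full 23×23.5 rectangle (area 540.50 mm²); Merging all regions: only the 23×23.5 cube at (15, -3.5) is present, so the union is just that shape — area = 540.50 mm². Overall, the cross-section is a single solid region. Net area = 540.50 mm².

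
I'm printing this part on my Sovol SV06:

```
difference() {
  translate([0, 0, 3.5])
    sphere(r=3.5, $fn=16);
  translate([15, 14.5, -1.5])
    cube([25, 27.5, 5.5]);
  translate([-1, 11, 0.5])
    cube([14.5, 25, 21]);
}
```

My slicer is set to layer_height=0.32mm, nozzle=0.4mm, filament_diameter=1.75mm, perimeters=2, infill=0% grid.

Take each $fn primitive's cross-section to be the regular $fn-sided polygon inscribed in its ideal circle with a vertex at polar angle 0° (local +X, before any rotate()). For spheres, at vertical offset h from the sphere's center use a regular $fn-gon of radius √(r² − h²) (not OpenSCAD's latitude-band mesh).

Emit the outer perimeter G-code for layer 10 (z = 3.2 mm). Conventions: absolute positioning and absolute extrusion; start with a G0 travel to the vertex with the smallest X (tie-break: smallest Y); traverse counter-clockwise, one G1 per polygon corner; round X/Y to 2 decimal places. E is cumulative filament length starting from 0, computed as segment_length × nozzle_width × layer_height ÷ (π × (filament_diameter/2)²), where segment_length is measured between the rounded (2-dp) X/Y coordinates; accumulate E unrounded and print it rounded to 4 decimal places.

At z = 3.2 mm: the r=3.5 sphere slices to a regular 16-gon of circumradius 3.487 (√(r²−h²) with h=0.3 from center); the 25×27.5 cube at (15, 14.5) contributes its full rectangle; the 14.5×25 cube at (-1, 11) contributes its full rectangle; After the difference (first − rest): starting from the r=3.5 sphere, the 25×27.5 cube at (15, 14.5) misses the remaining region (no effect); the 14.5×25 cube at (-1, 11) misses the remaining region (no effect) — 1 connected region. The outline is a single polygon with 16 vertices. Extrusion per mm of travel: 0.4 × 0.32 / (π × 0.875²) = 0.053216. Accumulating E over each segment gives final E = 1.1587.

G0 X-3.49 Y0.00 Z3.20
G1 X-3.22 Y-1.33 E0.0722
G1 X-2.47 Y-2.47 E0.1448
G1 X-1.33 Y-3.22 E0.2175
G1 X0.00 Y-3.49 E0.2897
G1 X1.33 Y-3.22 E0.3619
G1 X2.47 Y-2.47 E0.4345
G1 X3.22 Y-1.33 E0.5071
G1 X3.49 Y0.00 E0.5794
G1 X3.22 Y1.33 E0.6516
G1 X2.47 Y2.47 E0.7242
G1 X1.33 Y3.22 E0.7968
G1 X0.00 Y3.49 E0.8690
G1 X-1.33 Y3.22 E0.9413
G1 X-2.47 Y2.47 E1.0139
G1 X-3.22 Y1.33 E1.0865
G1 X-3.49 Y0.00 E1.1587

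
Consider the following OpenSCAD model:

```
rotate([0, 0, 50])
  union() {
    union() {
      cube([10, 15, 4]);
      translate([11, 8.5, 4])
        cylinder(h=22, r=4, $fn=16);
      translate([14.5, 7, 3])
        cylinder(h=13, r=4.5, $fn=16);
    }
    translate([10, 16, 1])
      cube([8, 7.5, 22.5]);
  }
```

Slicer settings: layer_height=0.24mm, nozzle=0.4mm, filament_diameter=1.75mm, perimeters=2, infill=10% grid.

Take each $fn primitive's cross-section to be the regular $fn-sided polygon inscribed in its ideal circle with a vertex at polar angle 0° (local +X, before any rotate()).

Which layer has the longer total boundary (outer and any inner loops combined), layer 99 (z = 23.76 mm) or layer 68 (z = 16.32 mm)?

layer 68 (z = 16.32 mm)

Layer 99 (z = 23.76): the cube does not reach this height (z outside [0, 4]); the cylinder at (11, 8.5): section is a regular 16-gon, circumradius r=4 (perimeter = 2·16·4.000·sin(180°/16) = 24.97 mm); the cylinder at (14.5, 7) is not intersected at this z (z outside [3, 16]); Merging all regions: only the r=4 cylinder at (11, 8.5) is present, so the union is just that shape — boundary = 24.97 mm; the cube at (10, 16) is not intersected at this z (z outside [1, 23.5]); Merging all regions: only the result so far is present, so the union is just that shape — boundary = 24.97 mm; (rotated 50° about Z; rotation is an isometry so areas/perimeters/island counts are preserved). So its perimeter = 24.97 mm. Layer 68 (z = 16.32): the cube is not intersected at this z (z outside [0, 4]); the r=4 cylinder at (11, 8.5) gives a regular 16-gon of circumradius 4 (constant along its height) (perimeter = 2·16·4.000·sin(180°/16) = 24.97 mm); the cylinder at (14.5, 7) is absent (z outside [3, 16]); Merging all regions: only the r=4 cylinder at (11, 8.5) is present, so the union is just that shape — boundary = 24.97 mm; the cube at (10, 16) (footprint 8×7.5) is included at this height (perimeter 31.00 mm); Taking the union: the 2 present regions are separate (no shared area or edge), so areas and boundary lengths simply add and each stays a separate island — boundary = 55.97 mm; (whole slice rotated 50° about Z — lengths, areas and connectivity unchanged). So its perimeter = 55.97 mm. Layer 68 is larger (55.97 vs 24.97 mm).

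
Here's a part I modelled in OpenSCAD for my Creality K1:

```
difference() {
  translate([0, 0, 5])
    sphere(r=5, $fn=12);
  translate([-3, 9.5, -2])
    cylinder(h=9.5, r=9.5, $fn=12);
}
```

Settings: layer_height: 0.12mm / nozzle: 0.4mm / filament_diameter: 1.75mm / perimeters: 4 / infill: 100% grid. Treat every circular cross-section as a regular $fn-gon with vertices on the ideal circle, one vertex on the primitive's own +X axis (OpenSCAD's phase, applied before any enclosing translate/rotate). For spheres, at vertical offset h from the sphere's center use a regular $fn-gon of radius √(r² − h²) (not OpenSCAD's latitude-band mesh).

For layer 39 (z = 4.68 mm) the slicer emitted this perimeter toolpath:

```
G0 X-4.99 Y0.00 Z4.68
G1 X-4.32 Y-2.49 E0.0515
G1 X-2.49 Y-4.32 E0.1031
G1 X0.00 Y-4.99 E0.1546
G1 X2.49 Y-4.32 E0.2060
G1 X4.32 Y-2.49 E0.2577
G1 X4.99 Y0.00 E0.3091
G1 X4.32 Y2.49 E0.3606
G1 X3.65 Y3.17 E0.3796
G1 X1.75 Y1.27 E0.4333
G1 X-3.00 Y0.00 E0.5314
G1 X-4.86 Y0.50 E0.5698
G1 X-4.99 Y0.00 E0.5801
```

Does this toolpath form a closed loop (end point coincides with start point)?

yes

Start point (G0): (-4.99, 0.00). End point (last G1): the path returns to the start — closed.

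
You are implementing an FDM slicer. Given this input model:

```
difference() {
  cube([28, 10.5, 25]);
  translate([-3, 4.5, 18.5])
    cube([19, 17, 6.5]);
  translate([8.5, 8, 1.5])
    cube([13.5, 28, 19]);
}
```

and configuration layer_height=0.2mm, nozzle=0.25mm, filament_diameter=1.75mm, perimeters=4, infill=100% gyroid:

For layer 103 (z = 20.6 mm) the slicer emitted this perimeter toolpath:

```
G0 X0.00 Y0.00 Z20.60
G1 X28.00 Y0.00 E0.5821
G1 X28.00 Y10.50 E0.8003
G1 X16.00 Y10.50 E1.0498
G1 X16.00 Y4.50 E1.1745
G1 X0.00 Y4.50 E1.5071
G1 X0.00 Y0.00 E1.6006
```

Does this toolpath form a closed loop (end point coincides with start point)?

Start point (G0): (0.00, 0.00). End point (last G1): the path returns to the start — closed.

yes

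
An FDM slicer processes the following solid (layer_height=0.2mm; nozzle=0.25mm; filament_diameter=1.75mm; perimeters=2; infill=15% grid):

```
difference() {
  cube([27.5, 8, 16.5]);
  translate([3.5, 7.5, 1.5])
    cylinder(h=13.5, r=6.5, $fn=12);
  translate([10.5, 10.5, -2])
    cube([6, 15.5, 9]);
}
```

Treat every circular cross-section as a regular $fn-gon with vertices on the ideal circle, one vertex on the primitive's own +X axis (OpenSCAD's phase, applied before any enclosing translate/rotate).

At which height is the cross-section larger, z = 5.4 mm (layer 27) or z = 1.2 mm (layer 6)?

layer 6 (z = 1.2 mm)

Layer 27 (z = 5.4): the cube is present — its section is the full 27.5×8 rectangle (area 220.00 mm²); the r=6.5 cylinder at (3.5, 7.5) gives a regular 12-gon of circumradius 6.5 (constant along its height) (area = (12/2)·6.500²·sin(360°/12) = 126.75 mm²); the cube at (10.5, 10.5) (footprint 6×15.5) is included at this height (area 93.00 mm²); After the difference (first − rest): starting from the 27.5×8 cube (220.00 mm²), the r=6.5 cylinder at (3.5, 7.5) partially overlaps it — only the 57.74 mm² overlap (of its 126.75 mm²) is removed, clipping the outline; the 6×15.5 cube at (10.5, 10.5) misses the remaining region (no effect) — area = 162.26 mm². So its area = 162.26 mm². Layer 6 (z = 1.2): the cube is present — its section is the full 27.5×8 rectangle (area 220.00 mm²); the cylinder at (3.5, 7.5) is absent (z outside [1.5, 15]); the 6×15.5 cube at (10.5, 10.5) contributes its full rectangle (area 93.00 mm²); Subtracting the remaining from the first: starting from the 27.5×8 cube (220.00 mm²), the 6×15.5 cube at (10.5, 10.5) misses the remaining region (no effect) — area = 220.00 mm². So its area = 220.00 mm². Layer 6 is larger (220.00 vs 162.26 mm²).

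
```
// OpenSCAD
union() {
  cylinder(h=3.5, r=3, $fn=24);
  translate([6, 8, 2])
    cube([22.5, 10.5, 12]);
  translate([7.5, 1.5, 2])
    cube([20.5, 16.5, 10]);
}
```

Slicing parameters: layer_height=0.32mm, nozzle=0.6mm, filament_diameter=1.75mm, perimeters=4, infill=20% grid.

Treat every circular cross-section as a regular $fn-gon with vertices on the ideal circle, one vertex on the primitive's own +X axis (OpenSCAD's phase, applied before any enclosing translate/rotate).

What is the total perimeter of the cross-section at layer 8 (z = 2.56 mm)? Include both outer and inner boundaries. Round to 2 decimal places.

97.80 mm

At z = 2.56 mm: the r=3 cylinder contributes a regular 24-gon of circumradius 3 (perimeter = 2·24·3.000·sin(180°/24) = 18.80 mm); the 22.5×10.5 cube at (6, 8) contributes its full rectangle (perimeter 66.00 mm); the 20.5×16.5 cube at (7.5, 1.5) contributes its full rectangle (perimeter 74.00 mm); Merging all regions: the regions partially overlap (shared area 205.00 mm²), so the edge portions inside another operand are dropped and the merged outline is re-measured after clipping — boundary = 97.80 mm. Overall, the cross-section has 2 separate islands. Total boundary length (outer) = 97.80 mm.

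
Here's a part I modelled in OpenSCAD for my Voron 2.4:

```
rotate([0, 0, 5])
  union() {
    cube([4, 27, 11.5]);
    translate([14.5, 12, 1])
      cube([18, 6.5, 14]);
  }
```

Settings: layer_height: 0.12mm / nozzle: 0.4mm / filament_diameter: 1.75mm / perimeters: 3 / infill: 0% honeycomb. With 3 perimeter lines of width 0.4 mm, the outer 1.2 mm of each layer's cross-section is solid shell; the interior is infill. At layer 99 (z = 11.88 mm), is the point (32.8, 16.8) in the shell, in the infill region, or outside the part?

outside

At z = 11.88 mm: the cube is not intersected at this z (z outside [0, 11.5]); the cube at (14.5, 12) (footprint 18×6.5) is included at this height; Combining (union): only the 18×6.5 cube at (14.5, 12) is present, so the union is just that shape — 1 connected region; (rotated 5° about Z; rotation is an isometry so areas/perimeters/island counts are preserved). Overall, the cross-section is a single solid region. Undo the 5° rotation: the query point maps to (34.139, 13.877) in the un-rotated model frame. The nearest boundary edge runs (32.50, 12.00)→(32.50, 18.50); distance from the point to it = 1.64 mm. The point is not inside any of the regions above, so it lies outside the cross-section (1.64 mm from the nearest boundary).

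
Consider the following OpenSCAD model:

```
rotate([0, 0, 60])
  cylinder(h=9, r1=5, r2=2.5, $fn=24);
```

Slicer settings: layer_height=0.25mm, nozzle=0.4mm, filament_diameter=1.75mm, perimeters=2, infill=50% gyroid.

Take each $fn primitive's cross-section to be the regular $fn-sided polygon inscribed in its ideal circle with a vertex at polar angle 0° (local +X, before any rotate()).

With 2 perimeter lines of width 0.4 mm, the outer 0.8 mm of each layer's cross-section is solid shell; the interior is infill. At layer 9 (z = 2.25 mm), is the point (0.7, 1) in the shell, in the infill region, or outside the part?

infill

At z = 2.25 mm: the cone contributes a regular 24-gon of circumradius 4.375 (interpolated between r1=5 and r2=2.5 at t=0.250); (whole slice rotated 60° about Z — lengths, areas and connectivity unchanged). Overall, the cross-section is a single solid region. Undo the 60° rotation: the query point maps to (1.216, -0.106) in the un-rotated model frame. The nearest boundary edge runs (4.23, -1.13)→(4.38, 0.00); distance from the point to it = 3.12 mm. The point is inside the cross-section and 3.12 mm from the nearest boundary — more than the 0.8 mm shell width (2 × 0.4), so it's in the infill interior.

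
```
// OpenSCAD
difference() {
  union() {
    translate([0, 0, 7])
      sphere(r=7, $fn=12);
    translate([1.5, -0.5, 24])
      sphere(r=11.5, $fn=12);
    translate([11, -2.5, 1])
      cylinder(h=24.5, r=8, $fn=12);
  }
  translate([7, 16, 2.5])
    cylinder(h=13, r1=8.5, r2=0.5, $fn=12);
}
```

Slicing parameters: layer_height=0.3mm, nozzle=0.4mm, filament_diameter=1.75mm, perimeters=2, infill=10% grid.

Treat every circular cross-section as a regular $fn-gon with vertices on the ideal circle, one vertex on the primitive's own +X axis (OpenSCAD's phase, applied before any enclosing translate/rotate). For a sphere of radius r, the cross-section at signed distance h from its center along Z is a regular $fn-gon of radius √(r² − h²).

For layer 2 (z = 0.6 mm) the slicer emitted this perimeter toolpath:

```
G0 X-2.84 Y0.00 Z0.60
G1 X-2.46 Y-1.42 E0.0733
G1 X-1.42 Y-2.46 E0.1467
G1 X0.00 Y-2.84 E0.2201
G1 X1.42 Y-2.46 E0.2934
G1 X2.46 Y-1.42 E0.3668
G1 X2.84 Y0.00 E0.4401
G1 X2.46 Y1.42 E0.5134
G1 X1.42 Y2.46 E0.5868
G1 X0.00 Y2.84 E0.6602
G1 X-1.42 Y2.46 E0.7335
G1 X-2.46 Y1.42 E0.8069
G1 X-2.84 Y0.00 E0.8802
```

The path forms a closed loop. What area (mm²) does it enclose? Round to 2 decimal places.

24.20 mm²

Apply the shoelace formula to the sequence of (X, Y) vertices; enclosed area = 24.20 mm².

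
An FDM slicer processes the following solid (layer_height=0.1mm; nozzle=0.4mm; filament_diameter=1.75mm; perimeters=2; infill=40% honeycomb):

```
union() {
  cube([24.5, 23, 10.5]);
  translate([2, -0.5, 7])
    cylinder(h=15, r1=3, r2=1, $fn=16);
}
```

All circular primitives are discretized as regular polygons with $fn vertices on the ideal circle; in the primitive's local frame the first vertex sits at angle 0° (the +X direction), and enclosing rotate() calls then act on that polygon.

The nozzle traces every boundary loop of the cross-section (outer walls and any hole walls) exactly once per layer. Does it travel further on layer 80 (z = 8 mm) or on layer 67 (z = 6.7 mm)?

layer 80 (z = 8 mm)

Layer 80 (z = 8): the 24.5×23 cube contributes its full rectangle (perimeter 95.00 mm); the cone at (2, -0.5) (r1=3→r2=1) has section circumradius 2.867 here — a regular 16-gon (perimeter = 2·16·2.867·sin(180°/16) = 17.90 mm); Combining (union): the regions partially overlap (shared area 9.03 mm²), so the edge portions inside another operand are dropped and the merged outline is re-measured after clipping — boundary = 100.42 mm. So its perimeter = 100.42 mm. Layer 67 (z = 6.7): the cube is present — its section is the full 24.5×23 rectangle (perimeter 95.00 mm); the cone at (2, -0.5) is not intersected at this z (z outside [7, 22]); Taking the union: only the 24.5×23 cube is present, so the union is just that shape — boundary = 95.00 mm. So its perimeter = 95.00 mm. Layer 80 is larger (100.42 vs 95.00 mm).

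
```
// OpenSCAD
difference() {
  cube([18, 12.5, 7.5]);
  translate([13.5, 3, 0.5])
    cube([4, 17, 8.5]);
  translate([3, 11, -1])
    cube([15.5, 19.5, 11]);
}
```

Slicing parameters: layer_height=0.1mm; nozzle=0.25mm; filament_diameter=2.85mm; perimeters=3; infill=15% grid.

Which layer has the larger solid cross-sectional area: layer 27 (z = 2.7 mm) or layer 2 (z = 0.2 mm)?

layer 2 (z = 0.2 mm)

Layer 27 (z = 2.7): the 18×12.5 cube contributes its full rectangle (area 225.00 mm²); the cube at (13.5, 3) is present — its section is the full 4×17 rectangle (area 68.00 mm²); the cube at (3, 11) (footprint 15.5×19.5) is included at this height (area 302.25 mm²); Taking the first minus the rest: starting from the 18×12.5 cube (225.00 mm²), the 4×17 cube at (13.5, 3) partially overlaps it — only the 38.00 mm² overlap (of its 68.00 mm²) is removed, clipping the outline; the 15.5×19.5 cube at (3, 11) partially overlaps it — only the 16.50 mm² overlap (of its 302.25 mm²) is removed, clipping the outline — area = 170.50 mm². So its area = 170.50 mm². Layer 2 (z = 0.2): the cube (footprint 18×12.5) is included at this height (area 225.00 mm²); the cube at (13.5, 3) does not reach this height (z outside [0.5, 9]); the cube at (3, 11) is present — its section is the full 15.5×19.5 rectangle (area 302.25 mm²); After the difference (first − rest): starting from the 18×12.5 cube (225.00 mm²), the 15.5×19.5 cube at (3, 11) partially overlaps it — only the 22.50 mm² overlap (of its 302.25 mm²) is removed, clipping the outline — area = 202.50 mm². So its area = 202.50 mm². Layer 2 is larger (202.50 vs 170.50 mm²).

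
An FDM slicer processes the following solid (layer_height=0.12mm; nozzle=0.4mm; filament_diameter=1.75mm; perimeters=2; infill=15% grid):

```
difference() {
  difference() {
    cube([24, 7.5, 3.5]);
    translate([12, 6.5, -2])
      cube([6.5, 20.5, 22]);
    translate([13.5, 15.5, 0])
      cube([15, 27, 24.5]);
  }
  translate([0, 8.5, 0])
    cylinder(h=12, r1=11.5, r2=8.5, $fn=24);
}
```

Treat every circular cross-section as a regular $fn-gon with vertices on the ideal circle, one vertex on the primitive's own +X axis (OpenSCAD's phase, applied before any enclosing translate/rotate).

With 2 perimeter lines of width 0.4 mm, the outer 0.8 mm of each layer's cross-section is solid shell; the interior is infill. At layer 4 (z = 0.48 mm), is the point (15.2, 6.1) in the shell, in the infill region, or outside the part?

shell

At z = 0.48 mm: the cube is present — its section is the full 24×7.5 rectangle; the cube at (12, 6.5) (footprint 6.5×20.5) is included at this height; the 15×27 cube at (13.5, 15.5) contributes its full rectangle; After the difference (first − rest): starting from the 24×7.5 cube, the 6.5×20.5 cube at (12, 6.5) partially overlaps it — only the 6.50 mm² overlap (of its 133.25 mm²) is removed, clipping the outline; the 15×27 cube at (13.5, 15.5) misses the remaining region (no effect) — 1 connected region; the cone at (0, 8.5) (r1=11.5→r2=8.5) has section circumradius 11.380 here — a regular 24-gon; Subtracting the remaining from the first: starting from the result so far, the cone at (0, 8.5) partially overlaps it — only the 74.85 mm² overlap (of its 402.22 mm²) is removed, clipping the outline — 1 connected region. Overall, the cross-section is a single solid region. The nearest boundary edge runs (12.00, 6.50)→(18.50, 6.50); distance from the point to it = 0.40 mm. The point is inside the cross-section, 0.40 mm from the nearest boundary — within the 0.8 mm shell band (2 × 0.4).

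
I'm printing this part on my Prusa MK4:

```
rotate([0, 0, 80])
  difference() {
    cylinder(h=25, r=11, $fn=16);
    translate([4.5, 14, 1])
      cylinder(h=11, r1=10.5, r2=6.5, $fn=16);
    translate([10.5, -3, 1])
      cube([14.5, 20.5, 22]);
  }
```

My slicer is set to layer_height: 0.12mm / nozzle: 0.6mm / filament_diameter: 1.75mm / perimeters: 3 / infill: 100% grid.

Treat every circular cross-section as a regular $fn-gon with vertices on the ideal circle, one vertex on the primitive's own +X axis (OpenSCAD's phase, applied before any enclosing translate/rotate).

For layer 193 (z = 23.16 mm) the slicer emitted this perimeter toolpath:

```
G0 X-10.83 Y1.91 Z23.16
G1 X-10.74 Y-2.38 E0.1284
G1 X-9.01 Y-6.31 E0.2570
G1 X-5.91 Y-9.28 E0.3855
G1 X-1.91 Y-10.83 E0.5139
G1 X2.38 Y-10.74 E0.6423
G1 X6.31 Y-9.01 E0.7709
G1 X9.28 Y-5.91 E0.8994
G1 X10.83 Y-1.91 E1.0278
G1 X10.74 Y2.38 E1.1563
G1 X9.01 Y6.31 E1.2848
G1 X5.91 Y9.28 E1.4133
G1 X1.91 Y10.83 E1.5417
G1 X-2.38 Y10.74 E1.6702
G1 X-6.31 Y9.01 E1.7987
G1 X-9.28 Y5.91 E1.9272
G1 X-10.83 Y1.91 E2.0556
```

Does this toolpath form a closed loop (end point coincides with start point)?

yes

Start point (G0): (-10.83, 1.91). End point (last G1): the path returns to the start — closed.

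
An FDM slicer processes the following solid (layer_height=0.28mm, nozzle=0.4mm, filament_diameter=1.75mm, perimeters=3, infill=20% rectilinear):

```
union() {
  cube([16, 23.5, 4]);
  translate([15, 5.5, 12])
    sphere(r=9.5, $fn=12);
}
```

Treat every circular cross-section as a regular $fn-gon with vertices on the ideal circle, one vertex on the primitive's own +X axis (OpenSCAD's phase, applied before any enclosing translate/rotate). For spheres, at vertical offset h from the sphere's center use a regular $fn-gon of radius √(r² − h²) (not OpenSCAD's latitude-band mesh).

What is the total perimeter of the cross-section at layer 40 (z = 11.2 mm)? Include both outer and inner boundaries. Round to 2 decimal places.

At z = 11.2 mm: the cube is not intersected at this z (z outside [0, 4]); the sphere at (15, 5.5): section is a regular 12-gon, circumradius = √(r²−h²) = √(9.5²−0.8²) = 9.466 (perimeter = 2·12·9.466·sin(180°/12) = 58.80 mm); Combining (union): only the r=9.5 sphere at (15, 5.5) is present, so the union is just that shape — boundary = 58.80 mm. Overall, the cross-section is a single solid region. Total boundary length (outer) = 58.80 mm.

58.80 mm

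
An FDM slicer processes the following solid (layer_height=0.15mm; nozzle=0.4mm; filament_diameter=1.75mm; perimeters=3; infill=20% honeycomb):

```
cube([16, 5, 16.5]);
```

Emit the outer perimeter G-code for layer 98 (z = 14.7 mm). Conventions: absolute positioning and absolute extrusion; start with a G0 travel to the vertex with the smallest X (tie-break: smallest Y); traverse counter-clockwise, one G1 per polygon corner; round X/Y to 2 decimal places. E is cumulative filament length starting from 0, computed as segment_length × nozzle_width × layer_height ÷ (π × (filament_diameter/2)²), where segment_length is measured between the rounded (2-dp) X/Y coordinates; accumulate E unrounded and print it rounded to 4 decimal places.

G0 X0.00 Y0.00 Z14.70
G1 X16.00 Y0.00 E0.3991
G1 X16.00 Y5.00 E0.5238
G1 X0.00 Y5.00 E0.9230
G1 X0.00 Y0.00 E1.0477

At z = 14.7 mm: the cube is present — its section is the full 16×5 rectangle. The outline is a single polygon with 4 vertices. Extrusion per mm of travel: 0.4 × 0.15 / (π × 0.875²) = 0.024945. Accumulating E over each segment gives final E = 1.0477.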